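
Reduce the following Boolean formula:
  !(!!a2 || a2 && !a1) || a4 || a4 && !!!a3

!(!!a2 || a2 && !a1) || a4 || a4 && !!!a3
= !(a2 || a2 && !a1) || a4 || a4 && !!!a3   [double negation]
= !a2 || a4 || a4 && !!!a3   [absorption]
= !a2 || a4 || a4 && !a3   [double negation]
= !a2 || a4   [absorption]

!a2 || a4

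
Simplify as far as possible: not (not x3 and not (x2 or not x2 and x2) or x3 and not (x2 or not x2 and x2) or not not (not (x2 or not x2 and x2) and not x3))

x2

not (not x3 and not (x2 or not x2 and x2) or x3 and not (x2 or not x2 and x2) or not not (not (x2 or not x2 and x2) and not x3))
= not (not (x2 or not x2 and x2) or not not (not (x2 or not x2 and x2) and not x3))
= not (not (x2 or not x2 and x2) or not (x2 or not x2 and x2) and not x3)
= not not (x2 or not x2 and x2)
= not not x2
= x2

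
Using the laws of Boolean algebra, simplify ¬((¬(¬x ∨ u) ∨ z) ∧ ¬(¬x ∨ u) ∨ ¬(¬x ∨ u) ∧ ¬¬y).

¬x ∨ u

¬((¬(¬x ∨ u) ∨ z) ∧ ¬(¬x ∨ u) ∨ ¬(¬x ∨ u) ∧ ¬¬y)
= ¬((¬(¬x ∨ u) ∨ z) ∧ ¬(¬x ∨ u) ∨ ¬(¬x ∨ u) ∧ y)   (double negation)
= ¬(¬(¬x ∨ u) ∨ ¬(¬x ∨ u) ∧ y)   (absorption)
= ¬¬(¬x ∨ u)   (absorption)
= ¬x ∨ u   (double negation)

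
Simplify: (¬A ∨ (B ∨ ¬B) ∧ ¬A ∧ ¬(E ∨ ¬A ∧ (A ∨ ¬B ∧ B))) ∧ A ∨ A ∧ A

(¬A ∨ (B ∨ ¬B) ∧ ¬A ∧ ¬(E ∨ ¬A ∧ (A ∨ ¬B ∧ B))) ∧ A ∨ A ∧ A
= (¬A ∨ (B ∨ ¬B) ∧ ¬A ∧ ¬(E ∨ ¬A ∧ A)) ∧ A ∨ A ∧ A   — complement / identity
= (¬A ∨ (B ∨ ¬B) ∧ ¬A ∧ ¬E) ∧ A ∨ A ∧ A   — complement / identity
= (¬A ∨ ¬A ∧ ¬E) ∧ A ∨ A ∧ A   — complement / identity
= ¬A ∧ A ∨ A ∧ A   — absorption
= A   — distribution

A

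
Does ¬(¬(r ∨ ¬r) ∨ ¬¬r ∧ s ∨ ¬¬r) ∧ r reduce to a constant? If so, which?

yes, False

¬(¬(r ∨ ¬r) ∨ ¬¬r ∧ s ∨ ¬¬r) ∧ r
= ¬(¬(r ∨ ¬r) ∨ ¬¬r) ∧ r   [absorption]
= (r ∨ ¬r) ∧ ¬r ∧ r   [De Morgan]
= ¬r ∧ r   [complement / identity]
= False   [complement]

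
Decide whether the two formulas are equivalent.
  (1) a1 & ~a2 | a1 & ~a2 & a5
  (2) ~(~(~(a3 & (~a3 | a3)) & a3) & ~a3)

E1: a1 & ~a2 | a1 & ~a2 & a5
    = a1 & ~a2   [absorption]
E2: ~(~(~(a3 & (~a3 | a3)) & a3) & ~a3)
    = ~(~(~a3 & a3) & ~a3)   [complement / identity]
    = ~a3 & a3 | a3   [De Morgan]
    = a3   [complement / identity]
These differ: at a1=0, a2=0, a3=1, a5=1, E1 = 0 but E2 = 1.

No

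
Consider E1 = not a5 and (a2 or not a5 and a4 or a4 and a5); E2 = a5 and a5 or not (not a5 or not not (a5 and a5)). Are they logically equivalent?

E1: not a5 and (a2 or not a5 and a4 or a4 and a5)
    = not a5 and (a2 or a4)   — distribution
E2: a5 and a5 or not (not a5 or not not (a5 and a5))
    = a5 and a5 or a5 and not (a5 and a5)   — De Morgan
    = a5 and a5 or a5 and not a5   — idempotence
    = a5   — distribution
These differ: at a2=1, a4=1, a5=1, E1 = 0 but E2 = 1.

No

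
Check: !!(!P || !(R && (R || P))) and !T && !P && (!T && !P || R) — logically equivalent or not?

No

E1: !!(!P || !(R && (R || P)))
    = !!(!P || !R)   — absorption
    = !P || !R   — double negation
E2: !T && !P && (!T && !P || R)
    = !T && !P   — absorption
These differ: at P=0, R=0, T=1, E1 = 1 but E2 = 0.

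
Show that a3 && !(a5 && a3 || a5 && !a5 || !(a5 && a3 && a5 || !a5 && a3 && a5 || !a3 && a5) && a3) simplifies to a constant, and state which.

false

a3 && !(a5 && a3 || a5 && !a5 || !(a5 && a3 && a5 || !a5 && a3 && a5 || !a3 && a5) && a3)
= a3 && !(a5 && a3 || a5 && !a5 || !(a3 && a5 || !a3 && a5) && a3)
= a3 && !(a5 && a3 || !(a3 && a5 || !a3 && a5) && a3)
= a3 && !(a5 && a3 || !a5 && a3)
= a3 && !a3
= false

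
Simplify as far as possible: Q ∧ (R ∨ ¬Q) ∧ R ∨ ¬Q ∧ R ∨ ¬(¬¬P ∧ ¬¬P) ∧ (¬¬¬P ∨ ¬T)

R ∨ ¬P

Q ∧ (R ∨ ¬Q) ∧ R ∨ ¬Q ∧ R ∨ ¬(¬¬P ∧ ¬¬P) ∧ (¬¬¬P ∨ ¬T)
= Q ∧ (R ∨ ¬Q) ∧ R ∨ ¬Q ∧ R ∨ ¬¬¬P ∧ (¬¬¬P ∨ ¬T)
= Q ∧ (R ∨ ¬Q) ∧ R ∨ ¬Q ∧ R ∨ ¬¬¬P
= Q ∧ R ∨ ¬Q ∧ R ∨ ¬¬¬P
= Q ∧ R ∨ ¬Q ∧ R ∨ ¬P
= R ∨ ¬P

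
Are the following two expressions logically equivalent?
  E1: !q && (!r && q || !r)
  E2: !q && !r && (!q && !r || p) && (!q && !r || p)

E1: !q && (!r && q || !r)
    = !q && !r   (absorption)
E2: !q && !r && (!q && !r || p) && (!q && !r || p)
    = !q && !r && (!q && !r || p)   (idempotence)
    = !q && !r   (absorption)
Both reduce to !q && !r, so they are equivalent.

Yes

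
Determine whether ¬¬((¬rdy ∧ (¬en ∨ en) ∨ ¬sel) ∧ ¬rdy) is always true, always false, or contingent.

contingent

¬¬((¬rdy ∧ (¬en ∨ en) ∨ ¬sel) ∧ ¬rdy)
= ¬¬((¬rdy ∨ ¬sel) ∧ ¬rdy)
= ¬¬¬rdy
= ¬rdy
This depends on rdy, so it is not a constant.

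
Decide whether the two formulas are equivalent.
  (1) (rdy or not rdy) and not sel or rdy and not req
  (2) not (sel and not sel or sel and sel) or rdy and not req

E1: (rdy or not rdy) and not sel or rdy and not req
    = not sel or rdy and not req
E2: not (sel and not sel or sel and sel) or rdy and not req
    = not sel or rdy and not req
Both reduce to not sel or rdy and not req, so they are equivalent.

Yes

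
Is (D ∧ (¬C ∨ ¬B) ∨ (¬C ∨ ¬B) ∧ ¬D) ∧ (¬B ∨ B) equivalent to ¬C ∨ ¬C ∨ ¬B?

Yes

E1: (D ∧ (¬C ∨ ¬B) ∨ (¬C ∨ ¬B) ∧ ¬D) ∧ (¬B ∨ B)
    = (¬C ∨ ¬B) ∧ (¬B ∨ B)   [distribution]
    = ¬C ∨ ¬B   [complement / identity]
E2: ¬C ∨ ¬C ∨ ¬B
    = ¬C ∨ ¬B   [idempotence]
Both reduce to ¬C ∨ ¬B, so they are equivalent.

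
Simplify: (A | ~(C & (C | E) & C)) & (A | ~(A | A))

(A | ~(C & (C | E) & C)) & (A | ~(A | A))
= (A | ~(C & C)) & (A | ~(A | A))
= (A | ~(C & C)) & (A | ~A)
= A | ~(C & C)
= A | ~C

A | ~C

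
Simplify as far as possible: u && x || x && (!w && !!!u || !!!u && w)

u && x || x && (!w && !!!u || !!!u && w)
= u && x || x && !!!u   [distribution]
= u && x || x && !u   [double negation]
= x   [distribution]

x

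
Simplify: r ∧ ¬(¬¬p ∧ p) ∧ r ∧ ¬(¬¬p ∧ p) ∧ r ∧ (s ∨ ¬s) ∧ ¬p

r ∧ ¬p

r ∧ ¬(¬¬p ∧ p) ∧ r ∧ ¬(¬¬p ∧ p) ∧ r ∧ (s ∨ ¬s) ∧ ¬p
= r ∧ ¬(¬¬p ∧ p) ∧ r ∧ (s ∨ ¬s) ∧ ¬p   (idempotence)
= r ∧ ¬(p ∧ p) ∧ r ∧ (s ∨ ¬s) ∧ ¬p   (double negation)
= r ∧ ¬p ∧ r ∧ (s ∨ ¬s) ∧ ¬p   (idempotence)
= r ∧ ¬p ∧ r ∧ ¬p   (complement / identity)
= r ∧ ¬p   (idempotence)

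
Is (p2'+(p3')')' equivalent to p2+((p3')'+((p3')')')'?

E1: (p2'+(p3')')'
    = p2·p3'   (De Morgan)
E2: p2+((p3')'+((p3')')')'
    = p2+p3'·(p3')'   (De Morgan)
    = p2+p3'·p3   (double negation)
    = p2   (complement / identity)
These differ: at p2=1, p3=1, E1 = 0 but E2 = 1.

No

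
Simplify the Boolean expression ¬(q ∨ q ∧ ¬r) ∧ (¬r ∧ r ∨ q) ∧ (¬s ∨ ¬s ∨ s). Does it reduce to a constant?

False

¬(q ∨ q ∧ ¬r) ∧ (¬r ∧ r ∨ q) ∧ (¬s ∨ ¬s ∨ s)
= ¬(q ∨ q ∧ ¬r) ∧ (¬r ∧ r ∨ q) ∧ (¬s ∨ s)
= ¬q ∧ (¬r ∧ r ∨ q) ∧ (¬s ∨ s)
= ¬q ∧ q ∧ (¬s ∨ s)
= ¬q ∧ q
= False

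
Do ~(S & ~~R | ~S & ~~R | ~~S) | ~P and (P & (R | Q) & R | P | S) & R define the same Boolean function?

No

E1: ~(S & ~~R | ~S & ~~R | ~~S) | ~P
    = ~(~~R | ~~S) | ~P   (distribution)
    = ~R & ~S | ~P   (De Morgan)
E2: (P & (R | Q) & R | P | S) & R
    = (P & R | P | S) & R   (absorption)
    = (P | S) & R   (absorption)
These differ: at P=0, Q=0, R=0, S=1, E1 = 1 but E2 = 0.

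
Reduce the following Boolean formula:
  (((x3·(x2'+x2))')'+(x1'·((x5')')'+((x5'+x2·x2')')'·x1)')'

x3'·x5'

(((x3·(x2'+x2))')'+(x1'·((x5')')'+((x5'+x2·x2')')'·x1)')'
= (x3·(x2'+x2))'·(x1'·((x5')')'+((x5'+x2·x2')')'·x1)
= x3'·(x1'·((x5')')'+((x5'+x2·x2')')'·x1)
= x3'·(x1'·((x5')')'+((x5')')'·x1)
= x3'·((x5')')'
= x3'·x5'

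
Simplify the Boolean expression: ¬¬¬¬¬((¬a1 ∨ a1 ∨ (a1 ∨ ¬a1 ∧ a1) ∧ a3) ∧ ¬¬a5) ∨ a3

¬¬¬¬¬((¬a1 ∨ a1 ∨ (a1 ∨ ¬a1 ∧ a1) ∧ a3) ∧ ¬¬a5) ∨ a3
= ¬¬¬((¬a1 ∨ a1 ∨ (a1 ∨ ¬a1 ∧ a1) ∧ a3) ∧ ¬¬a5) ∨ a3   (double negation)
= ¬¬¬((¬a1 ∨ a1 ∨ a1 ∧ a3) ∧ ¬¬a5) ∨ a3   (complement / identity)
= ¬¬¬((¬a1 ∨ a1) ∧ ¬¬a5) ∨ a3   (absorption)
= ¬((¬a1 ∨ a1) ∧ ¬¬a5) ∨ a3   (double negation)
= ¬¬¬a5 ∨ a3   (complement / identity)
= ¬a5 ∨ a3   (double negation)

¬a5 ∨ a3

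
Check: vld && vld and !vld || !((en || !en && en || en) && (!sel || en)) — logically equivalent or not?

E1: vld && vld
    = vld   (idempotence)
E2: !vld || !((en || !en && en || en) && (!sel || en))
    = !vld || !((en || en) && (!sel || en))   (complement / identity)
    = !vld || !(en && !sel || en)   (distribution)
    = !vld || !en   (absorption)
These differ: at en=0, sel=1, vld=0, E1 = 0 but E2 = 1.

No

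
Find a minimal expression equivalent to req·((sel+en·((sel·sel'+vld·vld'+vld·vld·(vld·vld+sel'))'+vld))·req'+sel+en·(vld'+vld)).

req·(sel+en)

req·((sel+en·((sel·sel'+vld·vld'+vld·vld·(vld·vld+sel'))'+vld))·req'+sel+en·(vld'+vld))
= req·((sel+en·((sel·sel'+vld·vld'+vld·vld)'+vld))·req'+sel+en·(vld'+vld))   [absorption]
= req·((sel+en·((sel·sel'+vld)'+vld))·req'+sel+en·(vld'+vld))   [distribution]
= req·((sel+en·(vld'+vld))·req'+sel+en·(vld'+vld))   [complement / identity]
= req·(sel+en·(vld'+vld))   [absorption]
= req·(sel+en)   [complement / identity]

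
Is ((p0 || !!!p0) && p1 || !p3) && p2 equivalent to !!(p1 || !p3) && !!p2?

E1: ((p0 || !!!p0) && p1 || !p3) && p2
    = ((p0 || !p0) && p1 || !p3) && p2
    = (p1 || !p3) && p2
E2: !!(p1 || !p3) && !!p2
    = !!(p1 || !p3) && p2
    = (p1 || !p3) && p2
Both reduce to (p1 || !p3) && p2, so they are equivalent.

Yes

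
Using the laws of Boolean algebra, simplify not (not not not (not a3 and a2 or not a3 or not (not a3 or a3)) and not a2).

not (not not not (not a3 and a2 or not a3 or not (not a3 or a3)) and not a2)
= not (not not not (not a3 or not (not a3 or a3)) and not a2)   (absorption)
= not not (not a3 or not (not a3 or a3)) or a2   (De Morgan)
= not (a3 and (not a3 or a3)) or a2   (De Morgan)
= not a3 or a2   (complement / identity)

not a3 or a2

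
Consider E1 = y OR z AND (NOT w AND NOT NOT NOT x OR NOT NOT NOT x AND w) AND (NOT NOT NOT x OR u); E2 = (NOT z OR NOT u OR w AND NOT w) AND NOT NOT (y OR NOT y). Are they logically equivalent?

E1: y OR z AND (NOT w AND NOT NOT NOT x OR NOT NOT NOT x AND w) AND (NOT NOT NOT x OR u)
    = y OR z AND NOT NOT NOT x AND (NOT NOT NOT x OR u)   — distribution
    = y OR z AND NOT NOT NOT x   — absorption
    = y OR z AND NOT x   — double negation
E2: (NOT z OR NOT u OR w AND NOT w) AND NOT NOT (y OR NOT y)
    = (NOT z OR NOT u) AND NOT NOT (y OR NOT y)   — complement / identity
    = (NOT z OR NOT u) AND (y OR NOT y)   — double negation
    = NOT z OR NOT u   — complement / identity
These differ: at u=0, w=0, x=1, y=0, z=0, E1 = 0 but E2 = 1.

No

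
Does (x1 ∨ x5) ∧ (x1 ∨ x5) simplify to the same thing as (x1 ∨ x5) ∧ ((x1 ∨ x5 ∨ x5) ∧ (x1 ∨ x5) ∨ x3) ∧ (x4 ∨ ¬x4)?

E1: (x1 ∨ x5) ∧ (x1 ∨ x5)
    = x1 ∨ x5   [idempotence]
E2: (x1 ∨ x5) ∧ ((x1 ∨ x5 ∨ x5) ∧ (x1 ∨ x5) ∨ x3) ∧ (x4 ∨ ¬x4)
    = (x1 ∨ x5) ∧ ((x1 ∨ x5) ∧ (x1 ∨ x5) ∨ x3) ∧ (x4 ∨ ¬x4)   [idempotence]
    = (x1 ∨ x5) ∧ ((x1 ∨ x5) ∧ (x1 ∨ x5) ∨ x3)   [complement / identity]
    = (x1 ∨ x5) ∧ (x1 ∨ x5 ∨ x3)   [idempotence]
    = x1 ∨ x5   [absorption]
Both reduce to x1 ∨ x5, so they are equivalent.

Yes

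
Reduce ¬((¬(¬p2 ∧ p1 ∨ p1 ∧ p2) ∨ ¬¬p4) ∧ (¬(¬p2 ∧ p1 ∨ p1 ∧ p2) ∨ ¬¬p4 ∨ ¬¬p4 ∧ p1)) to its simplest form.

¬((¬(¬p2 ∧ p1 ∨ p1 ∧ p2) ∨ ¬¬p4) ∧ (¬(¬p2 ∧ p1 ∨ p1 ∧ p2) ∨ ¬¬p4 ∨ ¬¬p4 ∧ p1))
= ¬(¬(¬p2 ∧ p1 ∨ p1 ∧ p2) ∨ ¬¬p4 ∧ (¬¬p4 ∨ ¬¬p4 ∧ p1))   [distribution]
= ¬(¬(¬p2 ∧ p1 ∨ p1 ∧ p2) ∨ ¬¬p4 ∧ ¬¬p4)   [absorption]
= ¬(¬(¬p2 ∧ p1 ∨ p1 ∧ p2) ∨ ¬¬p4)   [idempotence]
= (¬p2 ∧ p1 ∨ p1 ∧ p2) ∧ ¬p4   [De Morgan]
= p1 ∧ ¬p4   [distribution]

p1 ∧ ¬p4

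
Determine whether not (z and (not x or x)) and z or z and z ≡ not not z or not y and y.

Yes

E1: not (z and (not x or x)) and z or z and z
    = not z and z or z and z   [complement / identity]
    = z   [distribution]
E2: not not z or not y and y
    = not not z   [complement / identity]
    = z   [double negation]
Both reduce to z, so they are equivalent.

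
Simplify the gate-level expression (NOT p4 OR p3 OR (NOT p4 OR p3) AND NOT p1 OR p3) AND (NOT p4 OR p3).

(NOT p4 OR p3 OR (NOT p4 OR p3) AND NOT p1 OR p3) AND (NOT p4 OR p3)
= (NOT p4 OR p3 OR p3) AND (NOT p4 OR p3)   (absorption)
= p3 OR (NOT p4 OR p3) AND NOT p4   (distribution)
= p3 OR NOT p4   (absorption)

p3 OR NOT p4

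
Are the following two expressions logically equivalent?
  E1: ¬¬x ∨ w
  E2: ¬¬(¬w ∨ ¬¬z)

No

E1: ¬¬x ∨ w
    = x ∨ w
E2: ¬¬(¬w ∨ ¬¬z)
    = ¬w ∨ ¬¬z
    = ¬w ∨ z
These differ: at w=0, x=0, z=0, E1 = 0 but E2 = 1.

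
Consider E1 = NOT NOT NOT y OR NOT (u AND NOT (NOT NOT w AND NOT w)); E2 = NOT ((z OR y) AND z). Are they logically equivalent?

No

E1: NOT NOT NOT y OR NOT (u AND NOT (NOT NOT w AND NOT w))
    = NOT y OR NOT (u AND NOT (NOT NOT w AND NOT w))
    = NOT y OR NOT (u AND (NOT w OR w))
    = NOT y OR NOT u
E2: NOT ((z OR y) AND z)
    = NOT z
These differ: at u=0, w=0, y=1, z=1, E1 = 1 but E2 = 0.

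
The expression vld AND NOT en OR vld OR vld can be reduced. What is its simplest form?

vld AND NOT en OR vld OR vld
= vld AND NOT en OR vld   — idempotence
= vld   — absorption

vld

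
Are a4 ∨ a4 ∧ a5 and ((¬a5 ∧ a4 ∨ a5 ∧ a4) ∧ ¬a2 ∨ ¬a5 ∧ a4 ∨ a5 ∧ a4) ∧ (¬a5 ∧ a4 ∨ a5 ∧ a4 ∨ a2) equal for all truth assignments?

Yes

E1: a4 ∨ a4 ∧ a5
    = a4   (absorption)
E2: ((¬a5 ∧ a4 ∨ a5 ∧ a4) ∧ ¬a2 ∨ ¬a5 ∧ a4 ∨ a5 ∧ a4) ∧ (¬a5 ∧ a4 ∨ a5 ∧ a4 ∨ a2)
    = (¬a5 ∧ a4 ∨ a5 ∧ a4) ∧ (¬a5 ∧ a4 ∨ a5 ∧ a4 ∨ a2)   (absorption)
    = ¬a5 ∧ a4 ∨ a5 ∧ a4   (absorption)
    = a4   (distribution)
Both reduce to a4, so they are equivalent.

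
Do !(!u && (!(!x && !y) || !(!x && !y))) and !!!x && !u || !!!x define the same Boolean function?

No

E1: !(!u && (!(!x && !y) || !(!x && !y)))
    = !(!u && !(!x && !y))
    = u || !x && !y
E2: !!!x && !u || !!!x
    = !!!x
    = !x
These differ: at u=1, x=1, y=0, E1 = 1 but E2 = 0.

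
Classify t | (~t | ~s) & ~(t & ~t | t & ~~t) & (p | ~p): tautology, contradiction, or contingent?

tautology

t | (~t | ~s) & ~(t & ~t | t & ~~t) & (p | ~p)
= t | (~t | ~s) & ~(t & ~t | t & t) & (p | ~p)   (double negation)
= t | (~t | ~s) & ~t & (p | ~p)   (distribution)
= t | ~t & (p | ~p)   (absorption)
= t | ~t   (complement / identity)
= 1   (complement)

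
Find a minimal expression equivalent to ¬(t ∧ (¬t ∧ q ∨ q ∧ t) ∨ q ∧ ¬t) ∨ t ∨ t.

¬q ∨ t

¬(t ∧ (¬t ∧ q ∨ q ∧ t) ∨ q ∧ ¬t) ∨ t ∨ t
= ¬(t ∧ q ∨ q ∧ ¬t) ∨ t ∨ t   (distribution)
= ¬q ∨ t ∨ t   (distribution)
= ¬q ∨ t   (idempotence)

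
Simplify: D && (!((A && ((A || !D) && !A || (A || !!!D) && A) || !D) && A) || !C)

D && (!A || !C)

D && (!((A && ((A || !D) && !A || (A || !!!D) && A) || !D) && A) || !C)
= D && (!((A && ((A || !D) && !A || (A || !D) && A) || !D) && A) || !C)   (double negation)
= D && (!((A && (A || !D) || !D) && A) || !C)   (distribution)
= D && (!((A || !D) && A) || !C)   (absorption)
= D && (!A || !C)   (absorption)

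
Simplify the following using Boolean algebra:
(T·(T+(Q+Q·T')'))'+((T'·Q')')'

(T·(T+(Q+Q·T')'))'+((T'·Q')')'
= (T·(T+Q'))'+((T'·Q')')'
= T'+((T'·Q')')'
= T'+T'·Q'
= T'

T'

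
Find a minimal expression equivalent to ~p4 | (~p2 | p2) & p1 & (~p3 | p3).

~p4 | p1

~p4 | (~p2 | p2) & p1 & (~p3 | p3)
= ~p4 | (~p2 | p2) & p1   (complement / identity)
= ~p4 | p1   (complement / identity)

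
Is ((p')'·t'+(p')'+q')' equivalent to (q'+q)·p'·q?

Yes

E1: ((p')'·t'+(p')'+q')'
    = ((p')'+q')'
    = p'·q
E2: (q'+q)·p'·q
    = p'·q
Both reduce to p'·q, so they are equivalent.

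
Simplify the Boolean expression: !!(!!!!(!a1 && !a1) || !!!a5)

!!(!!!!(!a1 && !a1) || !!!a5)
= !!(!!(!a1 && !a1) || !!!a5)   [double negation]
= !(!(!a1 && !a1) && !!a5)   [De Morgan]
= !(!!a1 && !!a5)   [idempotence]
= !a1 || !a5   [De Morgan]

!a1 || !a5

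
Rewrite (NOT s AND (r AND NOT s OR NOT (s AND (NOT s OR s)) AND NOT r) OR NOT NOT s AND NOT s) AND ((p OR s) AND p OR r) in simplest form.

NOT s AND (p OR r)

(NOT s AND (r AND NOT s OR NOT (s AND (NOT s OR s)) AND NOT r) OR NOT NOT s AND NOT s) AND ((p OR s) AND p OR r)
= (NOT s AND (r AND NOT s OR NOT s AND NOT r) OR NOT NOT s AND NOT s) AND ((p OR s) AND p OR r)   [complement / identity]
= (NOT s AND (r AND NOT s OR NOT s AND NOT r) OR s AND NOT s) AND ((p OR s) AND p OR r)   [double negation]
= (NOT s AND NOT s OR s AND NOT s) AND ((p OR s) AND p OR r)   [distribution]
= NOT s AND ((p OR s) AND p OR r)   [distribution]
= NOT s AND (p OR r)   [absorption]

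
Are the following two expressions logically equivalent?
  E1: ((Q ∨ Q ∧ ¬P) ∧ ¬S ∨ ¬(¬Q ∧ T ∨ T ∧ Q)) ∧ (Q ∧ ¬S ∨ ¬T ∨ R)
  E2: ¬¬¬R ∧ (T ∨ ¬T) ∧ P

E1: ((Q ∨ Q ∧ ¬P) ∧ ¬S ∨ ¬(¬Q ∧ T ∨ T ∧ Q)) ∧ (Q ∧ ¬S ∨ ¬T ∨ R)
    = (Q ∧ ¬S ∨ ¬(¬Q ∧ T ∨ T ∧ Q)) ∧ (Q ∧ ¬S ∨ ¬T ∨ R)   (absorption)
    = (Q ∧ ¬S ∨ ¬T) ∧ (Q ∧ ¬S ∨ ¬T ∨ R)   (distribution)
    = Q ∧ ¬S ∨ ¬T   (absorption)
E2: ¬¬¬R ∧ (T ∨ ¬T) ∧ P
    = ¬R ∧ (T ∨ ¬T) ∧ P   (double negation)
    = ¬R ∧ P   (complement / identity)
These differ: at P=0, Q=0, R=1, S=1, T=0, E1 = 1 but E2 = 0.

No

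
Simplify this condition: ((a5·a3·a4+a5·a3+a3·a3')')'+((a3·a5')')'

a3

((a5·a3·a4+a5·a3+a3·a3')')'+((a3·a5')')'
= ((a5·a3·a4+a5·a3)')'+((a3·a5')')'   — complement / identity
= ((a5·a3)')'+((a3·a5')')'   — absorption
= ((a5·a3)')'+a3·a5'   — double negation
= a5·a3+a3·a5'   — double negation
= a3   — distribution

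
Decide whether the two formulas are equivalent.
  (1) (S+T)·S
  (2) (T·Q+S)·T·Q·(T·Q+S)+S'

No

E1: (S+T)·S
    = S
E2: (T·Q+S)·T·Q·(T·Q+S)+S'
    = T·Q·(T·Q+S)+S'
    = T·Q+S'
These differ: at Q=1, S=0, T=0, E1 = 0 but E2 = 1.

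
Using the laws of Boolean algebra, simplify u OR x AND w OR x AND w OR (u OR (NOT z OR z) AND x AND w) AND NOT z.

u OR x AND w OR x AND w OR (u OR (NOT z OR z) AND x AND w) AND NOT z
= u OR x AND w OR (u OR (NOT z OR z) AND x AND w) AND NOT z
= u OR x AND w OR (u OR x AND w) AND NOT z
= u OR x AND w

u OR x AND w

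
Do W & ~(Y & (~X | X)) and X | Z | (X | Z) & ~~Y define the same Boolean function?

E1: W & ~(Y & (~X | X))
    = W & ~Y   (complement / identity)
E2: X | Z | (X | Z) & ~~Y
    = X | Z | (X | Z) & Y   (double negation)
    = X | Z   (absorption)
These differ: at W=0, X=1, Y=0, Z=1, E1 = 0 but E2 = 1.

No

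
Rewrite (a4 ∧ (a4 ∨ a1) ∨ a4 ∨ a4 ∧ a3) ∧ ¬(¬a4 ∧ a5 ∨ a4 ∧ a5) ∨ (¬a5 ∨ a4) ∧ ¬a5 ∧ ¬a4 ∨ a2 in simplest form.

(a4 ∧ (a4 ∨ a1) ∨ a4 ∨ a4 ∧ a3) ∧ ¬(¬a4 ∧ a5 ∨ a4 ∧ a5) ∨ (¬a5 ∨ a4) ∧ ¬a5 ∧ ¬a4 ∨ a2
= (a4 ∨ a4 ∨ a4 ∧ a3) ∧ ¬(¬a4 ∧ a5 ∨ a4 ∧ a5) ∨ (¬a5 ∨ a4) ∧ ¬a5 ∧ ¬a4 ∨ a2   (absorption)
= (a4 ∨ a4 ∧ a3) ∧ ¬(¬a4 ∧ a5 ∨ a4 ∧ a5) ∨ (¬a5 ∨ a4) ∧ ¬a5 ∧ ¬a4 ∨ a2   (idempotence)
= a4 ∧ ¬(¬a4 ∧ a5 ∨ a4 ∧ a5) ∨ (¬a5 ∨ a4) ∧ ¬a5 ∧ ¬a4 ∨ a2   (absorption)
= a4 ∧ ¬(¬a4 ∧ a5 ∨ a4 ∧ a5) ∨ ¬a5 ∧ ¬a4 ∨ a2   (absorption)
= a4 ∧ ¬a5 ∨ ¬a5 ∧ ¬a4 ∨ a2   (distribution)
= ¬a5 ∨ a2   (distribution)

¬a5 ∨ a2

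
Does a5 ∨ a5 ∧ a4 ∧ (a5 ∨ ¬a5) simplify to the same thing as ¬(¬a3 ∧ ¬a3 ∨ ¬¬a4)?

No

E1: a5 ∨ a5 ∧ a4 ∧ (a5 ∨ ¬a5)
    = a5 ∨ a5 ∧ a4   (complement / identity)
    = a5   (absorption)
E2: ¬(¬a3 ∧ ¬a3 ∨ ¬¬a4)
    = ¬(¬a3 ∨ ¬¬a4)   (idempotence)
    = a3 ∧ ¬a4   (De Morgan)
These differ: at a3=0, a4=0, a5=1, E1 = 1 but E2 = 0.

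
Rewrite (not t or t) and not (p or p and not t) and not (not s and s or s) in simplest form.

not p and not s

(not t or t) and not (p or p and not t) and not (not s and s or s)
= (not t or t) and not p and not (not s and s or s)   (absorption)
= (not t or t) and not p and not s   (complement / identity)
= not p and not s   (complement / identity)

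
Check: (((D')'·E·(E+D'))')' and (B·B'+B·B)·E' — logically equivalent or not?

No

E1: (((D')'·E·(E+D'))')'
    = ((D·E·(E+D'))')'   [double negation]
    = ((D·E)')'   [absorption]
    = D·E   [double negation]
E2: (B·B'+B·B)·E'
    = B·E'   [distribution]
These differ: at B=1, D=1, E=1, E1 = 1 but E2 = 0.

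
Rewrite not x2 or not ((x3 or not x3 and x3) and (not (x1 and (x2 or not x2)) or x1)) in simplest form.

not x2 or not ((x3 or not x3 and x3) and (not (x1 and (x2 or not x2)) or x1))
= not x2 or not ((x3 or not x3 and x3) and (not x1 or x1))   (complement / identity)
= not x2 or not (x3 and (not x1 or x1))   (complement / identity)
= not x2 or not x3   (complement / identity)

not x2 or not x3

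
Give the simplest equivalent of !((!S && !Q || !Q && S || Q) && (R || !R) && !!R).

!((!S && !Q || !Q && S || Q) && (R || !R) && !!R)
= !((!Q || Q) && (R || !R) && !!R)   [distribution]
= !((!Q || Q) && !!R)   [complement / identity]
= !!!R   [complement / identity]
= !R   [double negation]

!R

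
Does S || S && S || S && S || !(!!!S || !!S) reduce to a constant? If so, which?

no

S || S && S || S && S || !(!!!S || !!S)
= S || S && S || S && S || !(!S || !!S)   [double negation]
= S || S && S || !(!S || !!S)   [idempotence]
= S || S && S || S && !S   [De Morgan]
= S || S   [distribution]
= S   [idempotence]
This depends on S, so it is not a constant.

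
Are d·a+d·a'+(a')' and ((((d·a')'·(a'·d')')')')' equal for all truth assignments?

No

E1: d·a+d·a'+(a')'
    = d+(a')'   — distribution
    = d+a   — double negation
E2: ((((d·a')'·(a'·d')')')')'
    = ((d·a'+a'·d')')'   — De Morgan
    = d·a'+a'·d'   — double negation
    = a'   — distribution
These differ: at a=1, d=0, E1 = 1 but E2 = 0.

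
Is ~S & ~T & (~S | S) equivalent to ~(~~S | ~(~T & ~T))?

E1: ~S & ~T & (~S | S)
    = ~S & ~T   [complement / identity]
E2: ~(~~S | ~(~T & ~T))
    = ~S & ~T & ~T   [De Morgan]
    = ~S & ~T   [idempotence]
Both reduce to ~S & ~T, so they are equivalent.

Yes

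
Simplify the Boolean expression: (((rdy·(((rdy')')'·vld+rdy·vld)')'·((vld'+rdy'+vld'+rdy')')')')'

rdy'

(((rdy·(((rdy')')'·vld+rdy·vld)')'·((vld'+rdy'+vld'+rdy')')')')'
= (((rdy·(((rdy')')'·vld+rdy·vld)')'·((vld'+rdy')')')')'   — idempotence
= (((rdy·(rdy'·vld+rdy·vld)')'·((vld'+rdy')')')')'   — double negation
= (((rdy·vld')'·((vld'+rdy')')')')'   — distribution
= (((rdy·vld')'·(vld·rdy)')')'   — De Morgan
= (rdy·vld'+vld·rdy)'   — De Morgan
= rdy'   — distribution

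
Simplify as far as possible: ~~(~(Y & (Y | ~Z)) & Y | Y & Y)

~~(~(Y & (Y | ~Z)) & Y | Y & Y)
= ~~(~Y & Y | Y & Y)
= ~~Y
= Y

Y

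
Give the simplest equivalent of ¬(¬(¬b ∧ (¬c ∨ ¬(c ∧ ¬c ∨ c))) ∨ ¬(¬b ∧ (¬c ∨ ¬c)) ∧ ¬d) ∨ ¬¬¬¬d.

¬b ∧ ¬c ∨ d

¬(¬(¬b ∧ (¬c ∨ ¬(c ∧ ¬c ∨ c))) ∨ ¬(¬b ∧ (¬c ∨ ¬c)) ∧ ¬d) ∨ ¬¬¬¬d
= ¬(¬(¬b ∧ (¬c ∨ ¬c)) ∨ ¬(¬b ∧ (¬c ∨ ¬c)) ∧ ¬d) ∨ ¬¬¬¬d   — complement / identity
= ¬(¬(¬b ∧ (¬c ∨ ¬c)) ∨ ¬(¬b ∧ (¬c ∨ ¬c)) ∧ ¬d) ∨ ¬¬d   — double negation
= ¬¬(¬b ∧ (¬c ∨ ¬c)) ∨ ¬¬d   — absorption
= ¬¬(¬b ∧ ¬c) ∨ ¬¬d   — idempotence
= ¬¬(¬b ∧ ¬c) ∨ d   — double negation
= ¬b ∧ ¬c ∨ d   — double negation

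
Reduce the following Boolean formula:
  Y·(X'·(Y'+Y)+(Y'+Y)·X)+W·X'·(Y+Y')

Y+W·X'

Y·(X'·(Y'+Y)+(Y'+Y)·X)+W·X'·(Y+Y')
= Y·(Y'+Y)+W·X'·(Y+Y')
= Y·(Y'+Y)+W·X'
= Y+W·X'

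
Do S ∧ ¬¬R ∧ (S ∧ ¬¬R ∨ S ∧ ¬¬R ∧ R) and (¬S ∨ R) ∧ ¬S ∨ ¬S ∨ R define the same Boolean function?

E1: S ∧ ¬¬R ∧ (S ∧ ¬¬R ∨ S ∧ ¬¬R ∧ R)
    = S ∧ ¬¬R ∧ S ∧ ¬¬R   [absorption]
    = S ∧ ¬¬R   [idempotence]
    = S ∧ R   [double negation]
E2: (¬S ∨ R) ∧ ¬S ∨ ¬S ∨ R
    = ¬S ∨ R   [absorption]
These differ: at R=0, S=0, E1 = 0 but E2 = 1.

No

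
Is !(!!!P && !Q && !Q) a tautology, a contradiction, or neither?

neither

!(!!!P && !Q && !Q)
= !(!!!P && !Q)
= !!P || Q
= P || Q
This depends on P, Q, so it is not a constant.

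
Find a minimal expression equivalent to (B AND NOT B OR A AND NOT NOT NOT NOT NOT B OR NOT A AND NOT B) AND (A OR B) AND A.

(B AND NOT B OR A AND NOT NOT NOT NOT NOT B OR NOT A AND NOT B) AND (A OR B) AND A
= (B AND NOT B OR A AND NOT NOT NOT B OR NOT A AND NOT B) AND (A OR B) AND A   (double negation)
= (B AND NOT B OR A AND NOT B OR NOT A AND NOT B) AND (A OR B) AND A   (double negation)
= (A AND NOT B OR NOT A AND NOT B) AND (A OR B) AND A   (complement / identity)
= NOT B AND (A OR B) AND A   (distribution)
= NOT B AND A   (absorption)

NOT B AND A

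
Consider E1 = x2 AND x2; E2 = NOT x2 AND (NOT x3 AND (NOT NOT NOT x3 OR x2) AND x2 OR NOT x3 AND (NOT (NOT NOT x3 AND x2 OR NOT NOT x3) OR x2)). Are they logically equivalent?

E1: x2 AND x2
    = x2   (idempotence)
E2: NOT x2 AND (NOT x3 AND (NOT NOT NOT x3 OR x2) AND x2 OR NOT x3 AND (NOT (NOT NOT x3 AND x2 OR NOT NOT x3) OR x2))
    = NOT x2 AND (NOT x3 AND (NOT NOT NOT x3 OR x2) AND x2 OR NOT x3 AND (NOT NOT NOT x3 OR x2))   (absorption)
    = NOT x2 AND NOT x3 AND (NOT NOT NOT x3 OR x2)   (absorption)
    = NOT x2 AND NOT x3 AND (NOT x3 OR x2)   (double negation)
    = NOT x2 AND NOT x3   (absorption)
These differ: at x2=1, x3=0, E1 = 1 but E2 = 0.

No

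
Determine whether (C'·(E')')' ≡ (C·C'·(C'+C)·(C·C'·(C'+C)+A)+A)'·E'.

E1: (C'·(E')')'
    = C+E'
E2: (C·C'·(C'+C)·(C·C'·(C'+C)+A)+A)'·E'
    = (C·C'·(C'+C)+A)'·E'
    = (C·C'+A)'·E'
    = A'·E'
These differ: at A=1, C=1, E=0, E1 = 1 but E2 = 0.

No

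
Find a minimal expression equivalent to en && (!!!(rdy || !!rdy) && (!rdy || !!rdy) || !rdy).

en && (!!!(rdy || !!rdy) && (!rdy || !!rdy) || !rdy)
= en && (!!!(rdy || !!rdy) && (!rdy || rdy) || !rdy)   [double negation]
= en && (!!!(rdy || !!rdy) || !rdy)   [complement / identity]
= en && (!!!(rdy || rdy) || !rdy)   [double negation]
= en && (!!!rdy || !rdy)   [idempotence]
= en && (!rdy || !rdy)   [double negation]
= en && !rdy   [idempotence]

en && !rdy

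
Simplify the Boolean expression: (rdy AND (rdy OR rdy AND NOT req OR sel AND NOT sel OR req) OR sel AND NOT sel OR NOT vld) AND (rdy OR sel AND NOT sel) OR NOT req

rdy OR NOT req

(rdy AND (rdy OR rdy AND NOT req OR sel AND NOT sel OR req) OR sel AND NOT sel OR NOT vld) AND (rdy OR sel AND NOT sel) OR NOT req
= (rdy AND (rdy OR sel AND NOT sel OR req) OR sel AND NOT sel OR NOT vld) AND (rdy OR sel AND NOT sel) OR NOT req
= (rdy AND (rdy OR req) OR sel AND NOT sel OR NOT vld) AND (rdy OR sel AND NOT sel) OR NOT req
= (rdy OR sel AND NOT sel OR NOT vld) AND (rdy OR sel AND NOT sel) OR NOT req
= rdy OR sel AND NOT sel OR NOT req
= rdy OR NOT req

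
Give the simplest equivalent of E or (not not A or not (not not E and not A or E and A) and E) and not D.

E or A and not D

E or (not not A or not (not not E and not A or E and A) and E) and not D
= E or (not not A or not (E and not A or E and A) and E) and not D   — double negation
= E or (not not A or not E and E) and not D   — distribution
= E or not not A and not D   — complement / identity
= E or A and not D   — double negation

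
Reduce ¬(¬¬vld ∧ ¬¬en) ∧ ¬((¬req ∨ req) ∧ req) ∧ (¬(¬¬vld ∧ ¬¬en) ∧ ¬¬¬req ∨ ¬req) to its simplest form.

(¬vld ∨ ¬en) ∧ ¬req

¬(¬¬vld ∧ ¬¬en) ∧ ¬((¬req ∨ req) ∧ req) ∧ (¬(¬¬vld ∧ ¬¬en) ∧ ¬¬¬req ∨ ¬req)
= ¬(¬¬vld ∧ ¬¬en) ∧ ¬req ∧ (¬(¬¬vld ∧ ¬¬en) ∧ ¬¬¬req ∨ ¬req)   (complement / identity)
= ¬(¬¬vld ∧ ¬¬en) ∧ ¬req ∧ (¬(¬¬vld ∧ ¬¬en) ∧ ¬req ∨ ¬req)   (double negation)
= ¬(¬¬vld ∧ ¬¬en) ∧ ¬req   (absorption)
= (¬vld ∨ ¬en) ∧ ¬req   (De Morgan)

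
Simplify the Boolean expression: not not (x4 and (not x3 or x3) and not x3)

x4 and not x3

not not (x4 and (not x3 or x3) and not x3)
= not not (x4 and not x3)   [complement / identity]
= x4 and not x3   [double negation]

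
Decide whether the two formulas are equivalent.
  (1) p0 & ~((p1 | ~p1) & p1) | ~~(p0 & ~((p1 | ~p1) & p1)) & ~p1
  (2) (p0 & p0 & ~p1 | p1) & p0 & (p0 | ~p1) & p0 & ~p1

Yes

E1: p0 & ~((p1 | ~p1) & p1) | ~~(p0 & ~((p1 | ~p1) & p1)) & ~p1
    = p0 & ~((p1 | ~p1) & p1) | p0 & ~((p1 | ~p1) & p1) & ~p1
    = p0 & ~((p1 | ~p1) & p1)
    = p0 & ~p1
E2: (p0 & p0 & ~p1 | p1) & p0 & (p0 | ~p1) & p0 & ~p1
    = (p0 & p0 & ~p1 | p1) & p0 & p0 & ~p1
    = p0 & p0 & ~p1
    = p0 & ~p1
Both reduce to p0 & ~p1, so they are equivalent.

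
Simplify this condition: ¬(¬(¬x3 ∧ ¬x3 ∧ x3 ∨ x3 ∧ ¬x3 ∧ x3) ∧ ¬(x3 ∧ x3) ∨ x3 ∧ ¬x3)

¬(¬(¬x3 ∧ ¬x3 ∧ x3 ∨ x3 ∧ ¬x3 ∧ x3) ∧ ¬(x3 ∧ x3) ∨ x3 ∧ ¬x3)
= ¬(¬(¬x3 ∧ ¬x3 ∧ x3 ∨ x3 ∧ ¬x3 ∧ x3) ∧ ¬(x3 ∧ x3))   [complement / identity]
= ¬x3 ∧ ¬x3 ∧ x3 ∨ x3 ∧ ¬x3 ∧ x3 ∨ x3 ∧ x3   [De Morgan]
= ¬x3 ∧ x3 ∨ x3 ∧ x3   [distribution]
= x3   [distribution]

x3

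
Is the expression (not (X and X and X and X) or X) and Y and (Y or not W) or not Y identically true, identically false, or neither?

identically true

(not (X and X and X and X) or X) and Y and (Y or not W) or not Y
= (not (X and X) or X) and Y and (Y or not W) or not Y   (idempotence)
= (not X or X) and Y and (Y or not W) or not Y   (idempotence)
= Y and (Y or not W) or not Y   (complement / identity)
= Y or not Y   (absorption)
= True   (complement)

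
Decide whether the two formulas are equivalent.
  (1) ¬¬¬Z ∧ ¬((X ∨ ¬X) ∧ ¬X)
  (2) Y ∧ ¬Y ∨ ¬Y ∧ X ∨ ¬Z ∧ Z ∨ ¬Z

No

E1: ¬¬¬Z ∧ ¬((X ∨ ¬X) ∧ ¬X)
    = ¬¬¬Z ∧ ¬¬X   — complement / identity
    = ¬Z ∧ ¬¬X   — double negation
    = ¬Z ∧ X   — double negation
E2: Y ∧ ¬Y ∨ ¬Y ∧ X ∨ ¬Z ∧ Z ∨ ¬Z
    = Y ∧ ¬Y ∨ ¬Y ∧ X ∨ ¬Z   — complement / identity
    = ¬Y ∧ X ∨ ¬Z   — complement / identity
These differ: at X=0, Y=0, Z=0, E1 = 0 but E2 = 1.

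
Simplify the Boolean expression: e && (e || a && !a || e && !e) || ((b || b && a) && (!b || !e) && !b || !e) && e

e

e && (e || a && !a || e && !e) || ((b || b && a) && (!b || !e) && !b || !e) && e
= e && (e || a && !a || e && !e) || (b && (!b || !e) && !b || !e) && e   [absorption]
= e && (e || a && !a || e && !e) || (b && !b || !e) && e   [absorption]
= e && (e || a && !a || e && !e) || !e && e   [complement / identity]
= e && (e || e && !e) || !e && e   [complement / identity]
= e && e || !e && e   [complement / identity]
= e   [distribution]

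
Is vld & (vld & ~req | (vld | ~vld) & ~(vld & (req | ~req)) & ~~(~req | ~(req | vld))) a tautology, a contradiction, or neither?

vld & (vld & ~req | (vld | ~vld) & ~(vld & (req | ~req)) & ~~(~req | ~(req | vld)))
= vld & (vld & ~req | (vld | ~vld) & ~vld & ~~(~req | ~(req | vld)))
= vld & (vld & ~req | (vld | ~vld) & ~vld & ~(req & (req | vld)))
= vld & (vld & ~req | (vld | ~vld) & ~vld & ~req)
= vld & (vld & ~req | ~vld & ~req)
= vld & ~req
This depends on req, vld, so it is not a constant.

neither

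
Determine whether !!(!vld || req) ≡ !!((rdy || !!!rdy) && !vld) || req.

E1: !!(!vld || req)
    = !vld || req   (double negation)
E2: !!((rdy || !!!rdy) && !vld) || req
    = !!((rdy || !rdy) && !vld) || req   (double negation)
    = !!!vld || req   (complement / identity)
    = !vld || req   (double negation)
Both reduce to !vld || req, so they are equivalent.

Yes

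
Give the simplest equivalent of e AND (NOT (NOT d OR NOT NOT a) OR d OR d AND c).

e AND d

e AND (NOT (NOT d OR NOT NOT a) OR d OR d AND c)
= e AND (NOT (NOT d OR NOT NOT a) OR d)   — absorption
= e AND (d AND NOT a OR d)   — De Morgan
= e AND d   — absorption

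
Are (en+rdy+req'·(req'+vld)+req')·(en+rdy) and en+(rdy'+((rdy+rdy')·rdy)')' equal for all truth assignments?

Yes

E1: (en+rdy+req'·(req'+vld)+req')·(en+rdy)
    = (en+rdy+req'+req')·(en+rdy)   — absorption
    = (en+rdy+req')·(en+rdy)   — idempotence
    = en+rdy   — absorption
E2: en+(rdy'+((rdy+rdy')·rdy)')'
    = en+rdy·(rdy+rdy')·rdy   — De Morgan
    = en+rdy·rdy   — complement / identity
    = en+rdy   — idempotence
Both reduce to en+rdy, so they are equivalent.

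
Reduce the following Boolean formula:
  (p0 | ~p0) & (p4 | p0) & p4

p4

(p0 | ~p0) & (p4 | p0) & p4
= (p4 | p0) & p4   — complement / identity
= p4   — absorption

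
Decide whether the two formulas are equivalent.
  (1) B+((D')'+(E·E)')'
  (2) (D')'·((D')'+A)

E1: B+((D')'+(E·E)')'
    = B+((D')'+E')'
    = B+D'·E
E2: (D')'·((D')'+A)
    = (D')'
    = D
These differ: at A=0, B=1, D=0, E=0, E1 = 1 but E2 = 0.

No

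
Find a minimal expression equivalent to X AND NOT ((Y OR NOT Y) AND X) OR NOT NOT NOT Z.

X AND NOT ((Y OR NOT Y) AND X) OR NOT NOT NOT Z
= X AND NOT ((Y OR NOT Y) AND X) OR NOT Z   [double negation]
= X AND NOT X OR NOT Z   [complement / identity]
= NOT Z   [complement / identity]

NOT Z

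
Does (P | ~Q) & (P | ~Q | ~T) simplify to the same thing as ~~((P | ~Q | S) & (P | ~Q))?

E1: (P | ~Q) & (P | ~Q | ~T)
    = P | ~Q   [absorption]
E2: ~~((P | ~Q | S) & (P | ~Q))
    = ~~(P | ~Q)   [absorption]
    = P | ~Q   [double negation]
Both reduce to P | ~Q, so they are equivalent.

Yes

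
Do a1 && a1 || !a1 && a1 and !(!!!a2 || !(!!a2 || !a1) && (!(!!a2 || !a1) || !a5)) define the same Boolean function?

No

E1: a1 && a1 || !a1 && a1
    = a1   — distribution
E2: !(!!!a2 || !(!!a2 || !a1) && (!(!!a2 || !a1) || !a5))
    = !(!!!a2 || !(!!a2 || !a1))   — absorption
    = !!a2 && (!!a2 || !a1)   — De Morgan
    = !!a2   — absorption
    = a2   — double negation
These differ: at a1=0, a2=1, a5=0, E1 = 0 but E2 = 1.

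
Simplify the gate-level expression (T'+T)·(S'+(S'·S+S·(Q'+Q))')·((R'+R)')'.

S'

(T'+T)·(S'+(S'·S+S·(Q'+Q))')·((R'+R)')'
= (T'+T)·(S'+(S'·S+S·(Q'+Q))')·(R'+R)   (double negation)
= (T'+T)·(S'+(S'·S+S·(Q'+Q))')   (complement / identity)
= (T'+T)·(S'+(S'·S+S)')   (complement / identity)
= S'+(S'·S+S)'   (complement / identity)
= S'+S'   (complement / identity)
= S'   (idempotence)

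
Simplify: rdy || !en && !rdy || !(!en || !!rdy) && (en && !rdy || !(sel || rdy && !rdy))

true

rdy || !en && !rdy || !(!en || !!rdy) && (en && !rdy || !(sel || rdy && !rdy))
= rdy || !en && !rdy || !(!en || !!rdy) && (en && !rdy || !sel)   (complement / identity)
= rdy || !en && !rdy || en && !rdy && (en && !rdy || !sel)   (De Morgan)
= rdy || !en && !rdy || en && !rdy   (absorption)
= rdy || !rdy   (distribution)
= true   (complement)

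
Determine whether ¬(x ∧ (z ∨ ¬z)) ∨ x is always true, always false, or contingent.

¬(x ∧ (z ∨ ¬z)) ∨ x
= ¬x ∨ x   (complement / identity)
= True   (complement)

always true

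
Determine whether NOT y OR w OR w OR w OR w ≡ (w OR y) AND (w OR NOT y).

No

E1: NOT y OR w OR w OR w OR w
    = NOT y OR w OR w   (idempotence)
    = NOT y OR w   (idempotence)
E2: (w OR y) AND (w OR NOT y)
    = w OR y AND NOT y   (distribution)
    = w   (complement / identity)
These differ: at w=0, y=0, E1 = 1 but E2 = 0.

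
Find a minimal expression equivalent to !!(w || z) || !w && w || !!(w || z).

!!(w || z) || !w && w || !!(w || z)
= !!(w || z) || !!(w || z)
= !!(w || z)
= w || z

w || z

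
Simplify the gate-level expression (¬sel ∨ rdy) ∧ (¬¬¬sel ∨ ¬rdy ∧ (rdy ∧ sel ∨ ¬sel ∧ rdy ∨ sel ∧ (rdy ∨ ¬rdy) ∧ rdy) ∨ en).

rdy ∧ en ∨ ¬sel

(¬sel ∨ rdy) ∧ (¬¬¬sel ∨ ¬rdy ∧ (rdy ∧ sel ∨ ¬sel ∧ rdy ∨ sel ∧ (rdy ∨ ¬rdy) ∧ rdy) ∨ en)
= (¬sel ∨ rdy) ∧ (¬sel ∨ ¬rdy ∧ (rdy ∧ sel ∨ ¬sel ∧ rdy ∨ sel ∧ (rdy ∨ ¬rdy) ∧ rdy) ∨ en)   (double negation)
= rdy ∧ (¬rdy ∧ (rdy ∧ sel ∨ ¬sel ∧ rdy ∨ sel ∧ (rdy ∨ ¬rdy) ∧ rdy) ∨ en) ∨ ¬sel   (distribution)
= rdy ∧ (¬rdy ∧ (rdy ∧ sel ∨ ¬sel ∧ rdy ∨ sel ∧ rdy) ∨ en) ∨ ¬sel   (complement / identity)
= rdy ∧ (¬rdy ∧ (rdy ∧ sel ∨ rdy) ∨ en) ∨ ¬sel   (distribution)
= rdy ∧ (¬rdy ∧ rdy ∨ en) ∨ ¬sel   (absorption)
= rdy ∧ en ∨ ¬sel   (complement / identity)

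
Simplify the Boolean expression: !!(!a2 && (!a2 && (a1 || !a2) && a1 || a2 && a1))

!a2 && a1

!!(!a2 && (!a2 && (a1 || !a2) && a1 || a2 && a1))
= !!(!a2 && (!a2 && a1 || a2 && a1))   (absorption)
= !!(!a2 && a1)   (distribution)
= !a2 && a1   (double negation)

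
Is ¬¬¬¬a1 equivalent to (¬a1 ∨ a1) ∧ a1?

E1: ¬¬¬¬a1
    = ¬¬a1   [double negation]
    = a1   [double negation]
E2: (¬a1 ∨ a1) ∧ a1
    = a1   [complement / identity]
Both reduce to a1, so they are equivalent.

Yes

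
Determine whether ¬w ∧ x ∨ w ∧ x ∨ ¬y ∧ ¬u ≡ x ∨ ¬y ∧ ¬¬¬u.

Yes

E1: ¬w ∧ x ∨ w ∧ x ∨ ¬y ∧ ¬u
    = x ∨ ¬y ∧ ¬u   — distribution
E2: x ∨ ¬y ∧ ¬¬¬u
    = x ∨ ¬y ∧ ¬u   — double negation
Both reduce to x ∨ ¬y ∧ ¬u, so they are equivalent.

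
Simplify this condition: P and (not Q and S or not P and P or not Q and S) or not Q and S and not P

not Q and S

P and (not Q and S or not P and P or not Q and S) or not Q and S and not P
= P and (not Q and S or not Q and S) or not Q and S and not P   [complement / identity]
= P and not Q and S or not Q and S and not P   [idempotence]
= not Q and S   [distribution]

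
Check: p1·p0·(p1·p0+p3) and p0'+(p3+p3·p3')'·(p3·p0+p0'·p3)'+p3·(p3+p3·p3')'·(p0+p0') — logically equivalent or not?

No

E1: p1·p0·(p1·p0+p3)
    = p1·p0   — absorption
E2: p0'+(p3+p3·p3')'·(p3·p0+p0'·p3)'+p3·(p3+p3·p3')'·(p0+p0')
    = p0'+(p3+p3·p3')'·(p3·p0+p0'·p3)'+p3·(p3+p3·p3')'   — complement / identity
    = p0'+(p3+p3·p3')'·p3'+p3·(p3+p3·p3')'   — distribution
    = p0'+(p3+p3·p3')'   — distribution
    = p0'+p3'   — complement / identity
These differ: at p0=0, p1=0, p3=0, E1 = 0 but E2 = 1.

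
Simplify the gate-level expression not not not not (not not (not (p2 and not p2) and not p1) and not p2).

not not not not (not not (not (p2 and not p2) and not p1) and not p2)
= not not not not (not (p2 and not p2 or p1) and not p2)   (De Morgan)
= not not not not (not p1 and not p2)   (complement / identity)
= not not (not p1 and not p2)   (double negation)
= not p1 and not p2   (double negation)

not p1 and not p2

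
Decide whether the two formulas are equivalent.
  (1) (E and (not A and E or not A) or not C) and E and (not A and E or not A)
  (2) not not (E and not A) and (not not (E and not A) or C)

Yes

E1: (E and (not A and E or not A) or not C) and E and (not A and E or not A)
    = E and (not A and E or not A)   — absorption
    = E and not A   — absorption
E2: not not (E and not A) and (not not (E and not A) or C)
    = not not (E and not A)   — absorption
    = E and not A   — double negation
Both reduce to E and not A, so they are equivalent.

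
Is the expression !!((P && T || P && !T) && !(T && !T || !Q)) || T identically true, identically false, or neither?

neither

!!((P && T || P && !T) && !(T && !T || !Q)) || T
= !!((P && T || P && !T) && !!Q) || T
= !!((P && T || P && !T) && Q) || T
= (P && T || P && !T) && Q || T
= P && Q || T
This depends on P, Q, T, so it is not a constant.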